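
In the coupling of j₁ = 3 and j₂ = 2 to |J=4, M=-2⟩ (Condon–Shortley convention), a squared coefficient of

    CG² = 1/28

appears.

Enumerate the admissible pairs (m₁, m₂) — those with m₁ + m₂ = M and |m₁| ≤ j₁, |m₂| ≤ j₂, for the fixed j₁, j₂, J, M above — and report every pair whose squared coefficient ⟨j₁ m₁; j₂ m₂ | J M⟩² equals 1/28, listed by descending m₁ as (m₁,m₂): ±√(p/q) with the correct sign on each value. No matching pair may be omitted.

(-1,-1): +√(1/28)

Admissible pairs with m₁+m₂ = M = -2: (-3,1), (-2,0), (-1,-1), (0,-2)
  (m₁,m₂)=(0,-2): CG² = 3/7, CG = +√(3/7)
  (m₁,m₂)=(-1,-1): CG² = 1/28, CG = +√(1/28)   ← matches the target
  (m₁,m₂)=(-2,0): CG² = 12/35, CG = −√(12/35)
  (m₁,m₂)=(-3,1): CG² = 27/140, CG = −√(27/140)
Pairs with CG² = 1/28: (-1,-1): +√(1/28)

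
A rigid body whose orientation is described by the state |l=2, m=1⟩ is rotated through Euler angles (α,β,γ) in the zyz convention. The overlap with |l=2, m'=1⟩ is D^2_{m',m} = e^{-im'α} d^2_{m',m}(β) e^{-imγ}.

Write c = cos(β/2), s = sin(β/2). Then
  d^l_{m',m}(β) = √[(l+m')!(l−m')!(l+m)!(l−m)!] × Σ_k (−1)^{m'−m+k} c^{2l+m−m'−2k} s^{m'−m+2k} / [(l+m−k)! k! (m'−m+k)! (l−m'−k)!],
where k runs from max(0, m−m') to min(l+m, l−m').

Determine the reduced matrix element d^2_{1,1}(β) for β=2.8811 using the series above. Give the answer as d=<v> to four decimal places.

d=-0.0495

d^2_{1,1}(β=2.8811) via the finite sum:
c=cos(2.881100/2)=0.129878, s=sin(2.881100/2)=0.991530; N=√[6·1·6·1]=6.000000
Admissible k: 0..1 (factorial args all ≥0)
  k=0: (−1)^0·6.0000/(6)·0.1299^4·0.9915^0 = +0.000285
  k=1: (−1)^1·6.0000/(2)·0.1299^2·0.9915^2 = -0.049752
d^2_{1,1}(2.8811) = +0.000285 -0.049752 = -0.049467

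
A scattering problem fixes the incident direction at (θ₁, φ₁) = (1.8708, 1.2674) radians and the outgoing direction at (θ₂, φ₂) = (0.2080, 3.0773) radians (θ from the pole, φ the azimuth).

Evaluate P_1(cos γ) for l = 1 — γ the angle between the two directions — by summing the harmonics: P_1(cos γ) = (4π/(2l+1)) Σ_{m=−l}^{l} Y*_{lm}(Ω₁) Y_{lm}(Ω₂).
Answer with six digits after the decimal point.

-0.335876

Addition theorem: P_1(cos γ) = (4π/3) Σ_m Y*_{lm}(Ω₁) Y_{lm}(Ω₂), m = −1…1:
  m=-1: (+0.098611+0.314988i) × (-0.071198-0.004584i) = -0.005577-0.022879i  (running Σ = -0.005577-0.022879i)
  m=0: (-0.144394-0.000000i) × (+0.478071+0.000000i) = -0.069030-0.000000i  (running Σ = -0.074607-0.022879i)
  m=1: (-0.098611+0.314988i) × (+0.071198-0.004584i) = -0.005577+0.022879i  (running Σ = -0.080185+0.000000i)
Accumulated sum -0.080185+0.000000i; after 4π/(2l+1) scaling, -0.335876+0.000000i ⇒ P_1 = -0.335876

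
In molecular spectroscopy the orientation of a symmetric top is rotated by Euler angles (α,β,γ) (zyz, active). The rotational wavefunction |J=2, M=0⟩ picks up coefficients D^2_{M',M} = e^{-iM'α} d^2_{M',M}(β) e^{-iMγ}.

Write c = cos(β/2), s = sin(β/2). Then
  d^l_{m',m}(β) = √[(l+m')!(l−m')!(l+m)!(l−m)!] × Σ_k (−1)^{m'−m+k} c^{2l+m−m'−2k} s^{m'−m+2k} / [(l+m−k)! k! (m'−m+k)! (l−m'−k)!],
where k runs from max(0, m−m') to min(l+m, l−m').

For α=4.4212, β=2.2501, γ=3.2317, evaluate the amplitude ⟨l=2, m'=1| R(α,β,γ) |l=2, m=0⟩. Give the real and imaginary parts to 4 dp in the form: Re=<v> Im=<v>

Split into d^2_{1,0}(β=2.2501) × two z-phases.
Half-angle: c=0.431131, s=0.902289. N=√(6·1·2·2)=4.898979
Admissible k: 0..1 (factorial args all ≥0)
  k=0: (−1)^1·4.8990/(2)·0.4311^3·0.9023^1 = -0.177113
  k=1: (−1)^2·4.8990/(2)·0.4311^1·0.9023^3 = +0.775751
d^2_{1,0}(2.2501) = -0.177113 +0.775751 = +0.598638
D = (-0.287091+0.957903i)·(+0.598638)·(+1.000000+0.000000i) = -0.171864+0.573438i

Re=-0.1719 Im=0.5734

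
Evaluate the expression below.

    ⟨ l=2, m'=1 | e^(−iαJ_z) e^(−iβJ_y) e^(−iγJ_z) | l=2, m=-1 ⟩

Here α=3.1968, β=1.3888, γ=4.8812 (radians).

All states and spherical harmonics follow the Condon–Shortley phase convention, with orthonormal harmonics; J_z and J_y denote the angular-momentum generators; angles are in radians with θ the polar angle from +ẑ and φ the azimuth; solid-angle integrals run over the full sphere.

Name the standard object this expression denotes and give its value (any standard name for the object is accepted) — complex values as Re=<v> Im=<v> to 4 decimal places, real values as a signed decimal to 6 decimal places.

Wigner D-matrix element, Re=-0.0632 Im=0.5541

This is a Wigner D-matrix element — the rotation-matrix element ⟨l m'| R(α,β,γ) |l m⟩ in the angular-momentum basis.
First d^2_{1,-1}(β=1.3888), then the phase factors e^{-i(1)α} and e^{-i(-1)γ}:
Half-angle: c=0.768438, s=0.639924. N=√(6·1·1·6)=6.000000
The bounds max(0,m−m')=0 and min(l+m,l−m')=1 give 2 terms
  k=0: (−1)^2·6.0000/(2)·0.7684^2·0.6399^2 = +0.725431
  k=1: (−1)^3·6.0000/(6)·0.7684^0·0.6399^4 = -0.167693
d^2_{1,-1}(1.3888) = +0.725431 -0.167693 = +0.557738
Attach z-rotation phases: D = e^{-i(1)(3.1968)}·(+0.557738)·e^{-i(-1)(4.8812)} = -0.063225+0.554143i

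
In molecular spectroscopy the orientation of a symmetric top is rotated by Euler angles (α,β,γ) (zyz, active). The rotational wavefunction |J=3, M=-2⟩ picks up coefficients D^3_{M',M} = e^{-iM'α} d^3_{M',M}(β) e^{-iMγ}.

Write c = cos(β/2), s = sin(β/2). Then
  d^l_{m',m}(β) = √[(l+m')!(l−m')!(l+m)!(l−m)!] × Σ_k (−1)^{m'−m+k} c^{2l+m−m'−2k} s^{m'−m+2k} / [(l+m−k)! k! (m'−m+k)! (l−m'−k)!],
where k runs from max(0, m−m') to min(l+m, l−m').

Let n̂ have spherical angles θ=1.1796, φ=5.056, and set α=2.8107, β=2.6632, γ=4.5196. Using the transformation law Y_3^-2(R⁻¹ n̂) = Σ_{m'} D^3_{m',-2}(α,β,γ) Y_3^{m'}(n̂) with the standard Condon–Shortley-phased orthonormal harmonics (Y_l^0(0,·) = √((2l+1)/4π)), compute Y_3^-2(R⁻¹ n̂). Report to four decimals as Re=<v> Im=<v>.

Re=-0.3463 Im=-0.1837

Need the full column D^3_{m',-2} for m'=−3..3 at α=2.8107, β=2.6632, γ=4.5196.
cos(β/2)=0.236922, sin(β/2)=0.971529
d^3_{-3,-2}: single k=1 term ⇒ +0.001776;  D = +0.000340-0.001744i
d^3_{-2,-2}: k∈[0..1] ⇒ +0.000177 -0.014870 = -0.014693;  D = +0.007344-0.012726i
d^3_{-1,-2}: k∈[0..1] ⇒ -0.002293 +0.077128 = +0.074835;  D = +0.056435-0.049146i
d^3_{0,-2}: k∈[0..1] ⇒ +0.016289 -0.273901 = -0.257612;  D = +0.238698-0.096887i
d^3_{1,-2}: k∈[0..1] ⇒ -0.077128 +0.648460 = +0.571332;  D = +0.570478-0.031228i
d^3_{2,-2}: k∈[0..1] ⇒ +0.250036 -0.840880 = -0.590843;  D = +0.568448+0.161128i
d^3_{3,-2}: single k=0 term ⇒ -0.502295;  D = -0.412538-0.286553i
Y_3^{m'}(θ=1.1796,φ=5.056) and Σ D·Y over m':
  (+0.0003-0.0017i)·(-0.2827-0.1695i)  (+0.0073-0.0127i)·(-0.2574+0.2113i)  (+0.0564-0.0491i)·(-0.0275-0.0768i)  (+0.2387-0.0969i)·(-0.3234+0.0000i)  (+0.5705-0.0312i)·(+0.0275-0.0768i)  (+0.5684+0.1611i)·(-0.2574-0.2113i)  (-0.4125-0.2866i)·(+0.2827-0.1695i)
Y_3^-2(R⁻¹ n̂) = -0.346336-0.183746i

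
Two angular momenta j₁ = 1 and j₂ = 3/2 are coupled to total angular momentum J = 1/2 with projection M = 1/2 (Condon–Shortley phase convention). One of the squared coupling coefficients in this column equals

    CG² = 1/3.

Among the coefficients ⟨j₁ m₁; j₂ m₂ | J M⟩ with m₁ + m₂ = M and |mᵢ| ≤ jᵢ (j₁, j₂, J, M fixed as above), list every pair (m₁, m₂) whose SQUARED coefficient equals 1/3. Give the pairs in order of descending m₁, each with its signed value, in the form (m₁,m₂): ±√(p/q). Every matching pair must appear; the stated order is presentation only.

(0,1/2): −√(1/3)

Admissible pairs with m₁+m₂ = M = 1/2: (-1,3/2), (0,1/2), (1,-1/2)
  (m₁,m₂)=(1,-1/2): CG² = 1/6, CG = +√(1/6)
  (m₁,m₂)=(0,1/2): CG² = 1/3, CG = −√(1/3)   ← matches the target
  (m₁,m₂)=(-1,3/2): CG² = 1/2, CG = +√(1/2)
Pairs with CG² = 1/3: (0,1/2): −√(1/3)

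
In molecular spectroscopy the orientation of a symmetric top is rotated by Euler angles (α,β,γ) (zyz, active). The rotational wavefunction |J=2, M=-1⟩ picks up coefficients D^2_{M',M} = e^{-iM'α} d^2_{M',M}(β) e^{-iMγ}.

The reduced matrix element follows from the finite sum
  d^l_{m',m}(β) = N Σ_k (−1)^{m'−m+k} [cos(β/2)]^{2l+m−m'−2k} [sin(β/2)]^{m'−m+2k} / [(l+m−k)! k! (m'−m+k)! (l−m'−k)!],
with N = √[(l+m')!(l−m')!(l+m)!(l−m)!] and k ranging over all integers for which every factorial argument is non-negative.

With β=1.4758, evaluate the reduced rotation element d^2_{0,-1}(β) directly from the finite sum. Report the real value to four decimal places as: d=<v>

d^2_{0,-1}(β=1.4758) via the finite sum:
c=cos(1.475800/2)=0.739883, s=sin(1.475800/2)=0.672736; N=√[2·2·1·6]=4.898979
k: max(0,(-1)−(0))=0 … min(2+(-1),2−(0))=1
  k=0: (−1)^1·4.8990/(2)·0.7399^3·0.6727^1 = -0.667435
  k=1: (−1)^2·4.8990/(2)·0.7399^1·0.6727^3 = +0.551788
d^2_{0,-1}(1.4758) = -0.667435 +0.551788 = -0.115648

d=-0.1156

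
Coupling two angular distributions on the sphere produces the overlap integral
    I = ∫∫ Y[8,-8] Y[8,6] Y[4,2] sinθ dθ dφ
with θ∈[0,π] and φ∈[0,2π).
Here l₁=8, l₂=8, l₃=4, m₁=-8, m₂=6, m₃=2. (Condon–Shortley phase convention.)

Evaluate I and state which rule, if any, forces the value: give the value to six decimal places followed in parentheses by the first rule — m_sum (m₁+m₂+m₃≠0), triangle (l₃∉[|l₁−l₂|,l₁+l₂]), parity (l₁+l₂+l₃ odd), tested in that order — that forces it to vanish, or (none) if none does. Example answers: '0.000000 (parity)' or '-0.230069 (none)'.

0.154296 (none)

m-sum 0 ✓  L=20 even ✓  0≤4≤16 ✓
Π(2lᵢ+1) = 17×17×9 = 2601
triangle coeff Δ(8,8,4) = 1/185175900
Σ_t [4,8]: t=4:+1/557383680 t=5:−1/21772800 t=6:+1/8294400 t=7:−1/21772800 t=8:+1/557383680 = 1/30965760
(3j)²=36/4199 [(8 8 4; 0 0 0)], sign=+1
Σ_t [12,12]: t=12:+1/45984153600 = 1/45984153600
(3j)²=13/969 [(8 8 4; -8 6 2)], sign=+1
⇒ 4πI² = 108/361
I = (+1)√(108/361/(4π)) = 0.15429553
No selection rule forces the value: the integral is nonzero (none).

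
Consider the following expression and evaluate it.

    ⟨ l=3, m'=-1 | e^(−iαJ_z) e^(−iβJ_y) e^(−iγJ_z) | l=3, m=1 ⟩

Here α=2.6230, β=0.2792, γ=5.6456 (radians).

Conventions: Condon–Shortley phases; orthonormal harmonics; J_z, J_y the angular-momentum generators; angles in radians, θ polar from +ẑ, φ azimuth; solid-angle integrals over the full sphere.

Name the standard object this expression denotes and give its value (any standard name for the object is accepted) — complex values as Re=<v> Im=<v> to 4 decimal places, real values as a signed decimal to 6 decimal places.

Wigner D-matrix element, Re=-0.1080 Im=-0.0129

This is a Wigner D-matrix element — the rotation-matrix element ⟨l m'| R(α,β,γ) |l m⟩ in the angular-momentum basis.
Split into d^3_{-1,1}(β=0.2792) × two z-phases.
c=cos(0.279200/2)=0.990272, s=sin(0.279200/2)=0.139147; N=√[2·24·24·2]=48.000000
k∈{2,3,4} keeps every argument non-negative
  k=2: (−1)^0·48.0000/(8)·0.9903^4·0.1391^2 = +0.111716
  k=3: (−1)^1·48.0000/(6)·0.9903^2·0.1391^4 = -0.002941
  k=4: (−1)^2·48.0000/(48)·0.9903^0·0.1391^6 = +0.000007
d^3_{-1,1}(0.2792) = +0.111716 -0.002941 +0.000007 = +0.108783
Phases: e^{-i·(-1)·2.6230}=-0.868518+0.495658i, e^{-i·(1)·5.6456}=+0.803535+0.595257i ⇒ D=-0.108013-0.012914i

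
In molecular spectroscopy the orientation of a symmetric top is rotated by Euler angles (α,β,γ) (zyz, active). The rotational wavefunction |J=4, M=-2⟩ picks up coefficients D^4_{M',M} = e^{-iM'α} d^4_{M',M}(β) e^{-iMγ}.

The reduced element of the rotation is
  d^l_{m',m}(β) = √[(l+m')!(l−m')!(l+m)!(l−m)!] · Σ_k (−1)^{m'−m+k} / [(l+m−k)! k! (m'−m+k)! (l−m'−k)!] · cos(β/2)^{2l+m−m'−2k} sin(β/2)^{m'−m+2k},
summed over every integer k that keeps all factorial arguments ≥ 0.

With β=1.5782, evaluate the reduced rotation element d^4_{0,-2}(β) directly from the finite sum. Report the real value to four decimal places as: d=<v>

d^4_{0,-2}(β=1.5782) via the finite sum:
With c≡cos(β/2)=0.704484 and s≡sin(β/2)=0.709720, N=[24·24·2·720]^{1/2}=910.735966
k∈{0,1,2} keeps every argument non-negative
  k=0: (−1)^2·910.7360/(96)·0.7045^6·0.7097^2 = +0.584148
  k=1: (−1)^3·910.7360/(36)·0.7045^4·0.7097^4 = -1.580965
  k=2: (−1)^4·910.7360/(96)·0.7045^2·0.7097^6 = +0.601706
d^4_{0,-2}(1.5782) = +0.584148 -1.580965 +0.601706 = -0.395111

d=-0.3951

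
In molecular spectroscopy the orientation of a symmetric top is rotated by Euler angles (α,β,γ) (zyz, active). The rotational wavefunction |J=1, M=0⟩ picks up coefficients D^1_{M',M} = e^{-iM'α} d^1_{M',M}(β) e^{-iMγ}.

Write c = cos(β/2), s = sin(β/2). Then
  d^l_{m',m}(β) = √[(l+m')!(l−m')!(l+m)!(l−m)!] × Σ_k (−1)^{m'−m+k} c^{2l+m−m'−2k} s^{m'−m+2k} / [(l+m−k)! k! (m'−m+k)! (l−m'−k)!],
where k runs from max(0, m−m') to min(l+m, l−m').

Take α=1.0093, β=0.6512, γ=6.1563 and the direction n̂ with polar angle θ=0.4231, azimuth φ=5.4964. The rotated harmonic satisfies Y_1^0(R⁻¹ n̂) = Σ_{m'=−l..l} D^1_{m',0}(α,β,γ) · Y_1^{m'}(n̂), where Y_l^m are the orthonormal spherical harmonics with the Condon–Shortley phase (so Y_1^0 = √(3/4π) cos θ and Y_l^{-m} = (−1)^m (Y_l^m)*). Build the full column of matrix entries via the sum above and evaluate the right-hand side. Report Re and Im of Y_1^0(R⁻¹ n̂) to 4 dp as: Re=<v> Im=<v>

Re=0.3272 Im=0.0000

Need the full column D^1_{m',0} for m'=−1..1 at α=1.0093, β=0.6512, γ=6.1563.
cos(β/2)=0.947459, sin(β/2)=0.319877
d^1_{-1,0}: single k=1 term ⇒ +0.428607;  D = +0.228213+0.362798i
d^1_{0,0}: k∈[0..1] ⇒ +0.897679 -0.102321 = +0.795357;  D = +0.795357+0.000000i
d^1_{1,0}: single k=0 term ⇒ -0.428607;  D = -0.228213+0.362798i
Y_1^{m'}(θ=0.4231,φ=5.4964) and Σ D·Y over m':
  (+0.2282+0.3628i)·(+0.1002+0.1004i)  (+0.7954+0.0000i)·(+0.4455+0.0000i)  (-0.2282+0.3628i)·(-0.1002+0.1004i)
Y_1^0(R⁻¹ n̂) = +0.327181+0.000000i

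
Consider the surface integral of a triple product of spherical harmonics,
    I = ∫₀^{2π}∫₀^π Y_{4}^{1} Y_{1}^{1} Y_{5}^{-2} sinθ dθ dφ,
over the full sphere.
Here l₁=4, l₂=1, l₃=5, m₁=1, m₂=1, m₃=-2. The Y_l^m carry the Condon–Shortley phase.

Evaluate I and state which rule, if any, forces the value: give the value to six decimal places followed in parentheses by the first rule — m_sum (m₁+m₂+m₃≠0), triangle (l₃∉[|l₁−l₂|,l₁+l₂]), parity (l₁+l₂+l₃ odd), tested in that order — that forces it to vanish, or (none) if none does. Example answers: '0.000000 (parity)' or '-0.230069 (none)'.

0.225034 (none)

m-sum 0 ✓  L=10 even ✓  3≤5≤5 ✓
Π(2lᵢ+1) = 9×3×11 = 297
triangle coeff Δ(4,1,5) = 1/495
Σ_t [0,0]: t=0:+1/576 = 1/576
(3j)²=5/99 [(4 1 5; 0 0 0)], sign=-1
Σ_t [0,0]: t=0:+1/1440 = 1/1440
(3j)²=7/165 [(4 1 5; 1 1 -2)], sign=-1
⇒ 4πI² = 7/11
I = (+1)√(7/11/(4π)) = 0.22503380
No selection rule forces the value: the integral is nonzero (none).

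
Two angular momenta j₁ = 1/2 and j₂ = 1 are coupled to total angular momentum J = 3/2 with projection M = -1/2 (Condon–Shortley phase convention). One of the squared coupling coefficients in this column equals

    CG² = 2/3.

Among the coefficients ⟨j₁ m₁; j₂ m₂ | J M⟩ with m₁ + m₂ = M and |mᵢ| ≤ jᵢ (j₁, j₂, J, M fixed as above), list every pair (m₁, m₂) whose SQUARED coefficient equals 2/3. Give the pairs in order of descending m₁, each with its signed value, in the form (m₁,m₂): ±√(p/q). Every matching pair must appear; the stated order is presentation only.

(-1/2,0): +√(2/3)

Admissible pairs with m₁+m₂ = M = -1/2: (-1/2,0), (1/2,-1)
  (m₁,m₂)=(1/2,-1): CG² = 1/3, CG = +√(1/3)
  (m₁,m₂)=(-1/2,0): CG² = 2/3, CG = +√(2/3)   ← matches the target
Pairs with CG² = 2/3: (-1/2,0): +√(2/3)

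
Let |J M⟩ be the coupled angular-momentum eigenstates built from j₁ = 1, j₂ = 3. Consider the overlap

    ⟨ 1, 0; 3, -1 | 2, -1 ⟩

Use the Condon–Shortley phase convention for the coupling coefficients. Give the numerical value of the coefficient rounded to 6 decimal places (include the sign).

triangle: 2!×0!×4!/7! = 48/5040
(j±m)!: 1!×1!×2!×4!×1!×3! = 288
prefactor² = (2J+1)×Δ×N² = 96/7
  k=1: −1/(1!×1!×0!×1!×0!×3!) = -1/6
Σ = -1/6  ⇒  CG² = 96/7×(-1/6)² = 8/21
CG = −√(8/21) = -0.617213

-0.617213  (= −√(8/21))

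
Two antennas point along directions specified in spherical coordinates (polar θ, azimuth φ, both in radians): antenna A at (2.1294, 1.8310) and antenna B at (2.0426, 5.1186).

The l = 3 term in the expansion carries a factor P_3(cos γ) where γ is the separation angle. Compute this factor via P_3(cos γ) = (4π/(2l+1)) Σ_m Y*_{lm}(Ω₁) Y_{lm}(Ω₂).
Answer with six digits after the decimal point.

0.434932

Expand P_3 via completeness: Σ_{m} conj(Y_{3,m}) at Ω₁ times Y_{3,m} at Ω₂ —
  m=-3: Y*=(0.179039, -0.180761)  Y=(-0.276777, -0.101711)  product (-0.067939, 0.031820)
  m=-2: Y*=(0.337939, 0.193674)  Y=(0.253460, -0.267543)  product (0.137470, -0.041325)
  m=-1: Y*=(-0.028522, 0.107127)  Y=(0.003733, 0.008680)  product (-0.001036, 0.000152)
  m=+0: Y*=(0.315562, -0.000000)  Y=(0.333646, 0.000000)  product (0.105286, 0.000000)
  m=+1: Y*=(0.028522, 0.107127)  Y=(-0.003733, 0.008680)  product (-0.001036, -0.000152)
  m=+2: Y*=(0.337939, -0.193674)  Y=(0.253460, 0.267543)  product (0.137470, 0.041325)
  m=+3: Y*=(-0.179039, -0.180761)  Y=(0.276777, -0.101711)  product (-0.067939, -0.031820)
Total Σ_m = (0.242276, 0.000000). Multiply by 1.795196: (0.434932, 0.000000). P_3(cos γ) = 0.434932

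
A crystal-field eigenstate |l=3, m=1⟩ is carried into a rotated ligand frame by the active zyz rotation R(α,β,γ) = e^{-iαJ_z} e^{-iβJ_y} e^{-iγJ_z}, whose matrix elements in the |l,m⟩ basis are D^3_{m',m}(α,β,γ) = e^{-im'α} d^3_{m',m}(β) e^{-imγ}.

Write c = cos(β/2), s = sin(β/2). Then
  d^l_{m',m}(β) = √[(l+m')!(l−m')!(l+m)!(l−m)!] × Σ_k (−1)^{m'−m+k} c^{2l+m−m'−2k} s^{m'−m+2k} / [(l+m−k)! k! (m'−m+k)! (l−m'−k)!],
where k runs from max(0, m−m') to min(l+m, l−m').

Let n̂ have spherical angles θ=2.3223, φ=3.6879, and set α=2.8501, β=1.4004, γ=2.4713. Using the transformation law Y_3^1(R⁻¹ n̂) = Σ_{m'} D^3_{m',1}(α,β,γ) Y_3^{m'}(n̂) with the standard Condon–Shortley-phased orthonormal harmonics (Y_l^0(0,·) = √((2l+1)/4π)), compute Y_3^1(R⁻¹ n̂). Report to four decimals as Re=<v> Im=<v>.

Re=-0.0272 Im=-0.0955

Need the full column D^3_{m',1} for m'=−3..3 at α=2.8501, β=1.4004, γ=2.4713.
cos(β/2)=0.764713, sin(β/2)=0.644371
d^3_{-3,1}: single k=4 term ⇒ +0.390468;  D = +0.382357-0.079175i
d^3_{-2,1}: k∈[3..4] ⇒ +0.756717 -0.268644 = +0.488072;  D = -0.486213-0.042558i
d^3_{-1,1}: k∈[2..4] ⇒ +0.851956 -0.806548 +0.071584 = +0.116992;  D = +0.108698+0.043264i
d^3_{0,1}: k∈[1..3] ⇒ +0.583740 -1.243412 +0.294285 = -0.365387;  D = +0.286332+0.226984i
d^3_{1,1}: k∈[0..2] ⇒ +0.199982 -1.135942 +0.604911 = -0.331048;  D = -0.189378-0.271531i
d^3_{2,1}: k∈[0..1] ⇒ -0.532880 +0.756717 = +0.223837;  D = -0.069884-0.212648i
d^3_{3,1}: single k=0 term ⇒ +0.549936;  D = +0.014311+0.549749i
Y_3^{m'}(θ=2.3223,φ=3.6879) and Σ D·Y over m':
  (+0.3824-0.0792i)·(+0.0111+0.1624i)  (-0.4862-0.0426i)·(-0.1714+0.3307i)  (+0.1087+0.0433i)·(-0.2685+0.1632i)  (+0.2863+0.2270i)·(+0.1705+0.0000i)  (-0.1894-0.2715i)·(+0.2685+0.1632i)  (-0.0699-0.2126i)·(-0.1714-0.3307i)  (+0.0143+0.5497i)·(-0.0111+0.1624i)
Y_3^1(R⁻¹ n̂) = -0.027195-0.095482i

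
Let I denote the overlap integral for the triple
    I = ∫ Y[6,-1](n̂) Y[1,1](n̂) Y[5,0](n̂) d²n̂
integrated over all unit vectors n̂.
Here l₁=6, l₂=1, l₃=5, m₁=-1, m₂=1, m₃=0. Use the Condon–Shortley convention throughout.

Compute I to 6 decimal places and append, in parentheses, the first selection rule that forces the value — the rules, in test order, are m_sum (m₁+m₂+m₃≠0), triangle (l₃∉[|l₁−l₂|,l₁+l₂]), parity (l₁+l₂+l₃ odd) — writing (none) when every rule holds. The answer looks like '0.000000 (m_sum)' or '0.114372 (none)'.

-0.187239 (none)

m-sum 0 ✓  L=12 even ✓  5≤5≤7 ✓
Π(2lᵢ+1) = 13×3×11 = 429
triangle coeff Δ(6,1,5) = 1/858
Σ_t [1,1]: t=1:−1/14400 = -1/14400
(3j)²=6/143 [(6 1 5; 0 0 0)], sign=+1
Σ_t [2,2]: t=2:+1/28800 = 1/28800
(3j)²=7/286 [(6 1 5; -1 1 0)], sign=-1
⇒ 4πI² = 63/143
I = (-1)√(63/143/(4π)) = -0.18723944
No selection rule forces the value: the integral is nonzero (none).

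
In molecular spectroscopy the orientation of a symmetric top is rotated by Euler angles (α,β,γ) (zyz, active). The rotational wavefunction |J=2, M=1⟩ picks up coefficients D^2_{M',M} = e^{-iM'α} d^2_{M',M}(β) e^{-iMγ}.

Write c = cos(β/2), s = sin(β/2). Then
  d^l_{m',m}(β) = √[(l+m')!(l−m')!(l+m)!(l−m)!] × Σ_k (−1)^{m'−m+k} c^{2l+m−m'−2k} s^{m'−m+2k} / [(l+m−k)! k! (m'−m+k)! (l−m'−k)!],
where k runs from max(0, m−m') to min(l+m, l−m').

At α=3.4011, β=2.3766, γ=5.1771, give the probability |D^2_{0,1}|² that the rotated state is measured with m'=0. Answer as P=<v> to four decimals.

P=0.3744

D^2_{0,1}(3.4011,2.3766,5.1771) = e^{-i·0·3.4011}·d^2_{0,1}(2.3766)·e^{-i·1·5.1771}. Compute d first:
c=cos(2.376600/2)=0.373238, s=sin(2.376600/2)=0.927736; N=√[2·2·6·1]=4.898979
k∈{1,2} keeps every argument non-negative
  k=1: (−1)^0·4.8990/(2)·0.3732^3·0.9277^1 = +0.118156
  k=2: (−1)^1·4.8990/(2)·0.3732^1·0.9277^3 = -0.730019
d^2_{0,1}(2.3766) = +0.118156 -0.730019 = -0.611863
|D^2_{0,1}|² = |d^2_{0,1}(β)|² = (-0.611863)² = 0.374376 (the z-rotation phases have unit modulus)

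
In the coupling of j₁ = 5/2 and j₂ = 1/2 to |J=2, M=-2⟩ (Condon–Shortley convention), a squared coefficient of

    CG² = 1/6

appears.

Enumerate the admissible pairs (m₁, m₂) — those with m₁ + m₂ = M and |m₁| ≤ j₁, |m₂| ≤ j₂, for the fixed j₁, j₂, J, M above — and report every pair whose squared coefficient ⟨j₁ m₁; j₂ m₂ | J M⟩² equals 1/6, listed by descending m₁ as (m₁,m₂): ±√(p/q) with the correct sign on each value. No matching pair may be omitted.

Admissible pairs with m₁+m₂ = M = -2: (-5/2,1/2), (-3/2,-1/2)
  (m₁,m₂)=(-3/2,-1/2): CG² = 1/6, CG = +√(1/6)   ← matches the target
  (m₁,m₂)=(-5/2,1/2): CG² = 5/6, CG = −√(5/6)
Pairs with CG² = 1/6: (-3/2,-1/2): +√(1/6)

(-3/2,-1/2): +√(1/6)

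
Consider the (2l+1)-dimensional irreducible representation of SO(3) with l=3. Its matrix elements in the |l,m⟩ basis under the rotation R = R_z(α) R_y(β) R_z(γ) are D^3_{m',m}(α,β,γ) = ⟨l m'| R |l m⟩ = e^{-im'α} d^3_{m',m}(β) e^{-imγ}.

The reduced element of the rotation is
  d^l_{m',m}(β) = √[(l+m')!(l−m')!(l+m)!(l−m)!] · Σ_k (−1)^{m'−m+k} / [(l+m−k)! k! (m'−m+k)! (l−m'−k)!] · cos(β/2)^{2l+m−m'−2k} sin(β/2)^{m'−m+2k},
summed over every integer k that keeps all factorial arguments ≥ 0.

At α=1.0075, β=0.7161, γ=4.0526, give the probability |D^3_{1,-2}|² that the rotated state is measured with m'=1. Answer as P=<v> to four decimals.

Split into d^3_{1,-2}(β=0.7161) × two z-phases.
With c≡cos(β/2)=0.936582 and s≡sin(β/2)=0.350449, N=[24·2·1·120]^{1/2}=75.894664
k: max(0,(-2)−(1))=0 … min(3+(-2),3−(1))=1
  k=0: (−1)^3·75.8947/(12)·0.9366^3·0.3504^3 = -0.223635
  k=1: (−1)^4·75.8947/(24)·0.9366^1·0.3504^5 = +0.015656
d^3_{1,-2}(0.7161) = -0.223635 +0.015656 = -0.207980
|D^3_{1,-2}|² = |d^3_{1,-2}(β)|² = (-0.207980)² = 0.043256 (the z-rotation phases have unit modulus)

P=0.0433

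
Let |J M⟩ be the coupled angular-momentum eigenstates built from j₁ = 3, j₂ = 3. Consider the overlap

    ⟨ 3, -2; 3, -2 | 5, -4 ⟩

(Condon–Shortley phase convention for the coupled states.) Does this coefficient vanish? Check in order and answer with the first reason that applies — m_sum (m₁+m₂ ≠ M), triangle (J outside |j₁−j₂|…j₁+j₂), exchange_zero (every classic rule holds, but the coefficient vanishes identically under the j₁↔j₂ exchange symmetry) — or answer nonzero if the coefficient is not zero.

m-sum: m₁+m₂ = -2+(-2) = -4, M = -4  ✓
triangle: |j₁−j₂| = 0 ≤ J = 5 ≤ j₁+j₂ = 6  ✓
exchange: j₁=j₂ and m₁=m₂, and (−1)^(j₁+j₂−J) = (−1)^1 = −1 forces ⟨j₁m₁;j₂m₂|JM⟩ = −⟨j₂m₂;j₁m₁|JM⟩ = −⟨j₁m₁;j₂m₂|JM⟩ ⇒ the coefficient vanishes identically
Racah sum check: Σ_k collapses to 0 ⇒ CG = 0

exchange_zero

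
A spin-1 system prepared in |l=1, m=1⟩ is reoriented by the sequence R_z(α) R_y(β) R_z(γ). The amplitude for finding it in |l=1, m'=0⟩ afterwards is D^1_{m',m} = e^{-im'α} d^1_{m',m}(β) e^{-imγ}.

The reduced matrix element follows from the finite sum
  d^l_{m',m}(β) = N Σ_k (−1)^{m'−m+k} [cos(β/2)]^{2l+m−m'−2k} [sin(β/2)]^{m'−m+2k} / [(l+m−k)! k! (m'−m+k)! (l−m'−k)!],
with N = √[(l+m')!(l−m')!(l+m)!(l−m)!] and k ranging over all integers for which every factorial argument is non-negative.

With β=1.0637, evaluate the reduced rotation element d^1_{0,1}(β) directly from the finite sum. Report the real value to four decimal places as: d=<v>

d=0.6181

d^1_{0,1}(β=1.0637) via the finite sum:
Half-angle: c=0.861870, s=0.507129. N=√(1·1·2·1)=1.414214
k: max(0,(1)−(0))=1 … min(1+(1),1−(0))=1
  k=1: (−1)^0·1.4142/(1)·0.8619^1·0.5071^1 = +0.618123
d^1_{0,1}(1.0637) = +0.618123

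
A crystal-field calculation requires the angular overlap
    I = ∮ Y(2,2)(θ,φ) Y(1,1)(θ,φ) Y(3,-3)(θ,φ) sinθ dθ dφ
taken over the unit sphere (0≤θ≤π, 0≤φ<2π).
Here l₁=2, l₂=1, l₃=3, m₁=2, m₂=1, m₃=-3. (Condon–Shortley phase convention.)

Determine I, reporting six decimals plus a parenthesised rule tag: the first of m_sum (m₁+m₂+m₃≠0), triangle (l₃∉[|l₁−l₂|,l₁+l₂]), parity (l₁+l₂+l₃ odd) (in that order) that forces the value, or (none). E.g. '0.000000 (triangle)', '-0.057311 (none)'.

-0.319865 (none)

m-sum 0 ✓  L=6 even ✓  1≤3≤3 ✓
Π(2lᵢ+1) = 5×3×7 = 105
triangle coeff Δ(2,1,3) = 1/105
Σ_t [0,0]: t=0:+1/4 = 1/4
(3j)²=3/35 [(2 1 3; 0 0 0)], sign=-1
Σ_t [0,0]: t=0:+1/48 = 1/48
(3j)²=1/7 [(2 1 3; 2 1 -3)], sign=+1
⇒ 4πI² = 9/7
I = (-1)√(9/7/(4π)) = -0.31986543
No selection rule forces the value: the integral is nonzero (none).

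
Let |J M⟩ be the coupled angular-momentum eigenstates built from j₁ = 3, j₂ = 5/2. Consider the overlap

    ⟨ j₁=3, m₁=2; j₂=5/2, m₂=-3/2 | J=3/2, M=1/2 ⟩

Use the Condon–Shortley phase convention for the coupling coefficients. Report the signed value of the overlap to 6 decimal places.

triangle: 4!·2!·1!/8! = 48/40320
(j±m)!: 5!·1!·1!·4!·2!·1! = 5760
prefactor² = (2J+1)·Δ·N² = 192/7
  k=0: +1/(0!·4!·1!·1!·1!·0!) = 1/24
  k=1: −1/(1!·3!·0!·0!·2!·1!) = -1/12
Σ = -1/24  ⇒  CG² = 192/7·(-1/24)² = 1/21
CG = −√(1/21) = -0.218218

−√(1/21) = -0.218218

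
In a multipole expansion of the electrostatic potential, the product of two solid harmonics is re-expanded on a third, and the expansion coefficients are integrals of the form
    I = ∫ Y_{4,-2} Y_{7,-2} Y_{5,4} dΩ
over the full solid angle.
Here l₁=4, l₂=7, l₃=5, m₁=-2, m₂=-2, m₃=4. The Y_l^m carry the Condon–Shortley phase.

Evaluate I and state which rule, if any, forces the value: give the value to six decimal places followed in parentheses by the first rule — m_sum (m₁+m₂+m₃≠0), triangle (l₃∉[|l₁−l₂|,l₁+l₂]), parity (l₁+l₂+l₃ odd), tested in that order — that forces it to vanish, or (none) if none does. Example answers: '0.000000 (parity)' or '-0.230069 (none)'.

-0.139414 (none)

Checks pass: Σm=0; 16 even; l₃=5∈[3,11].
(2·4+1)(2·7+1)(2·5+1) = 1485
Δ: 6! 2! 8! / 17! → 1/6126120
sum: t=2:+1/69120 t=3:−1/20736 t=4:+1/69120 = -1/51840
3j²(4 7 5; 0 0 0) = Δ·Π!·Σ² = 280/21879  (sign +1)
sum: t=4:+1/483840 t=5:−1/4838400 = 1/537600
3j²(4 7 5; -2 -2 4) = Δ·Π!·Σ² = 2187/170170  (sign -1)
combine: 4πI² = 1485·280/21879·2187/170170 = 131220/537251
take √, sign -1: I = -0.13941403
No selection rule forces the value: the integral is nonzero (none).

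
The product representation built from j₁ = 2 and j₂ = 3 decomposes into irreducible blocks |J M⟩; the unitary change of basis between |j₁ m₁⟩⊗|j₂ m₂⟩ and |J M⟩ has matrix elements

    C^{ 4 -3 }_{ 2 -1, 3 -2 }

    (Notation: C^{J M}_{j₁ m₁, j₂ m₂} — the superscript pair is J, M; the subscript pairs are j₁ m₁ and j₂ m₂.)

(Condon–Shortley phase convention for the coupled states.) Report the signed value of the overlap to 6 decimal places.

+0.223607  (= +√(1/20))

√[9·1!3!5!/10! · 1!3!1!5!1!7!] = √(6480)
  +(−1)^0/∏(0,1,3,1,0,4)! = 1/144  (running 1/144)
  +(−1)^1/∏(1,0,2,0,1,5)! = -1/240  (running 1/360)
⟨..|..⟩ = √(6480)·(1/360) = +0.223607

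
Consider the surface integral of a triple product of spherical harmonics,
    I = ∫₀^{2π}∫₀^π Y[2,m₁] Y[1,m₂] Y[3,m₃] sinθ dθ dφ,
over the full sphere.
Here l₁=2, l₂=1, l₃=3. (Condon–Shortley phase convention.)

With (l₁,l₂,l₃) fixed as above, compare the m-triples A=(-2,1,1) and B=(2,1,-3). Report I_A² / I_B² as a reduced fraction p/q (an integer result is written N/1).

Same 2,1,3: normalisation and zero-m 3j drop out of the ratio.
A: Δ: 0! 4! 2! / 7! → 1/105; sum: t=0:+1/48 = 1/48; 3j²(2 1 3; -2 1 1) = Δ·Π!·Σ² = 1/105  (sign +1)
B: Δ: 0! 4! 2! / 7! → 1/105; sum: t=0:+1/48 = 1/48; 3j²(2 1 3; 2 1 -3) = Δ·Π!·Σ² = 1/7  (sign +1)
I_A²/I_B² = (1/105)/(1/7) = 1/15

1/15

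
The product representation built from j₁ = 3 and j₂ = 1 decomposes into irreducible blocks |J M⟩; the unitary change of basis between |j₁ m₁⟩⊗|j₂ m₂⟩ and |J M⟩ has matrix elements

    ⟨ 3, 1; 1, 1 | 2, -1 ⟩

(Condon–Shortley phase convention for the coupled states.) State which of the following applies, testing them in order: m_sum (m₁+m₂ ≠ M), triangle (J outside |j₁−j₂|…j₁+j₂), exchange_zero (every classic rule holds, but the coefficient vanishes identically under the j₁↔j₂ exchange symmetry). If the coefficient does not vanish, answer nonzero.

m-sum: m₁+m₂ = 1+1 = 2, M = -1  ✗ ⇒ coefficient is 0

m_sum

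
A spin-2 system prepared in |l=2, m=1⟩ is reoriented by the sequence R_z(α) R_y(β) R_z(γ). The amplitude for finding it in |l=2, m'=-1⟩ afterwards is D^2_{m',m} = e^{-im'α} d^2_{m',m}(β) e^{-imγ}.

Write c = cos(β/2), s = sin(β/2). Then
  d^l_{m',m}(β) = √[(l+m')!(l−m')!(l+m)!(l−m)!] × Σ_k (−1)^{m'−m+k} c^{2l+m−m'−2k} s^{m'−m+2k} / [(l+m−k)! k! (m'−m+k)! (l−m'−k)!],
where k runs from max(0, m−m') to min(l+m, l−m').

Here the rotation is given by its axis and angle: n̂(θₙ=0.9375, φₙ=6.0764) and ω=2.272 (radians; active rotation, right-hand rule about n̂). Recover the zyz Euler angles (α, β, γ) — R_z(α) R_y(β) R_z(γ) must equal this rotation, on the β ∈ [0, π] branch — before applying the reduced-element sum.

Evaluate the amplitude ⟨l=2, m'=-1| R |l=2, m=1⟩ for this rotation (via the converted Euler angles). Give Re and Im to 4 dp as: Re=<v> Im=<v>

Re=-0.4219 Im=0.1852

Axis–angle → zyz. n̂ = (sinθₙcosφₙ, sinθₙsinφₙ, cosθₙ) = (+0.788908, -0.165500, +0.591805), ω = 2.2720.
R = I cosω + sinω [n̂]ₓ + (1−cosω) n̂n̂ᵀ gives
  R = [+0.378757, -0.666975, +0.641629; +0.237381, -0.600077, -0.763910; +0.894535, +0.441647, -0.068956]
β = atan2(√(R₁₃²+R₂₃²), R₃₃) = 1.639807; α = atan2(R₂₃, R₁₃) mod 2π = 5.411006; γ = atan2(R₃₂, −R₃₁) mod 2π = 2.682984
Split into d^2_{-1,1}(β=1.6398) × two z-phases.
With c≡cos(β/2)=0.682292 and s≡sin(β/2)=0.731080, N=[1·6·6·1]^{1/2}=6.000000
k: max(0,(1)−(-1))=2 … min(2+(1),2−(-1))=3
  k=2: (−1)^0·6.0000/(2)·0.6823^2·0.7311^2 = +0.746434
  k=3: (−1)^1·6.0000/(6)·0.6823^0·0.7311^4 = -0.285667
d^2_{-1,1}(1.6398) = +0.746434 -0.285667 = +0.460767
Phases: e^{-i·(-1)·5.4110}=+0.643160-0.765732i, e^{-i·(1)·2.6830}=-0.896669-0.442701i ⇒ D=-0.421921+0.185174i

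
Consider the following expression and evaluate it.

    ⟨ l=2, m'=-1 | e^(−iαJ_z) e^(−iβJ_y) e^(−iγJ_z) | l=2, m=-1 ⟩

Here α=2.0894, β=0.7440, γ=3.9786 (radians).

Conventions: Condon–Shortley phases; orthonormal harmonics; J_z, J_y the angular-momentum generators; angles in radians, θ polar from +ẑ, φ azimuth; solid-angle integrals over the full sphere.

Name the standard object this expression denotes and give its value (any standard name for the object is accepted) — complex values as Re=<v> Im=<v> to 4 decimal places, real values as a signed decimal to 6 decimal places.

This is a Wigner D-matrix element — the rotation-matrix element ⟨l m'| R(α,β,γ) |l m⟩ in the angular-momentum basis.
First d^2_{-1,-1}(β=0.7440), then the phase factors e^{-i(-1)α} and e^{-i(-1)γ}:
c=cos(0.744000/2)=0.931602, s=sin(0.744000/2)=0.363479; N=√[1·6·1·6]=6.000000
k: max(0,(-1)−(-1))=0 … min(2+(-1),2−(-1))=1
  k=0: (−1)^0·6.0000/(6)·0.9316^4·0.3635^0 = +0.753220
  k=1: (−1)^1·6.0000/(2)·0.9316^2·0.3635^2 = -0.343987
d^2_{-1,-1}(0.7440) = +0.753220 -0.343987 = +0.409234
Attach z-rotation phases: D = e^{-i(-1)(2.0894)}·(+0.409234)·e^{-i(-1)(3.9786)} = +0.399795-0.087383i

Wigner D-matrix element, Re=0.3998 Im=-0.0874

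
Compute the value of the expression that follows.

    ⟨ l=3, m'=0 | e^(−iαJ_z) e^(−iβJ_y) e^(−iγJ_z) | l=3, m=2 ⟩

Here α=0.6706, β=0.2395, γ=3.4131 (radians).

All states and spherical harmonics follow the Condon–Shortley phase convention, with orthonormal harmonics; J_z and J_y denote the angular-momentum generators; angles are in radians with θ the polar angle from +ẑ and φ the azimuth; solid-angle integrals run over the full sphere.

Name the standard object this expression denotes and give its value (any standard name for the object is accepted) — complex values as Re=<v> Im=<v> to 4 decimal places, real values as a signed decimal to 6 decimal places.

This is a Wigner D-matrix element — the rotation-matrix element ⟨l m'| R(α,β,γ) |l m⟩ in the angular-momentum basis.
D^3_{0,2}(0.6706,0.2395,3.4131) = e^{-i·0·0.6706}·d^3_{0,2}(0.2395)·e^{-i·2·3.4131}. Compute d first:
Half-angle: c=0.992839, s=0.119464. N=√(6·6·120·1)=65.726707
Admissible k: 2..3 (factorial args all ≥0)
  k=2: (−1)^0·65.7267/(12)·0.9928^4·0.1195^2 = +0.075954
  k=3: (−1)^1·65.7267/(12)·0.9928^2·0.1195^4 = -0.001100
d^3_{0,2}(0.2395) = +0.075954 -0.001100 = +0.074854
D = (+1.000000+0.000000i)·(+0.074854)·(+0.856155-0.516719i) = +0.064087-0.038679i

Wigner D-matrix element, Re=0.0641 Im=-0.0387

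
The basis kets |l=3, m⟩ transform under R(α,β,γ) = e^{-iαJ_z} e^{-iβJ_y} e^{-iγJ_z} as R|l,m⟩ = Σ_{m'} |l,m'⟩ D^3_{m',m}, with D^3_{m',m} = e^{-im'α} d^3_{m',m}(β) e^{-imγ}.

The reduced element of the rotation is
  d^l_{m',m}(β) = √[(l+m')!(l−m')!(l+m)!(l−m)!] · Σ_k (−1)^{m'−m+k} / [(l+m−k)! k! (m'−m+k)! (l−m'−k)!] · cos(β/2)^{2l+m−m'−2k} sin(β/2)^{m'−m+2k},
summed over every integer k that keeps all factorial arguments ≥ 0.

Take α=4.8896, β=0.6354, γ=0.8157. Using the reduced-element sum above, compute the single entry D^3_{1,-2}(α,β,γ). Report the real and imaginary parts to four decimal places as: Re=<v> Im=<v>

Split into d^3_{1,-2}(β=0.6354) × two z-phases.
With c≡cos(β/2)=0.949956 and s≡sin(β/2)=0.312382, N=[24·2·1·120]^{1/2}=75.894664
k: max(0,(-2)−(1))=0 … min(3+(-2),3−(1))=1
  k=0: (−1)^3·75.8947/(12)·0.9500^3·0.3124^3 = -0.165273
  k=1: (−1)^4·75.8947/(24)·0.9500^1·0.3124^5 = +0.008936
d^3_{1,-2}(0.6354) = -0.165273 +0.008936 = -0.156337
D = (+0.176285+0.984339i)·(-0.156337)·(-0.060567+0.998164i) = +0.155275-0.018189i

Re=0.1553 Im=-0.0182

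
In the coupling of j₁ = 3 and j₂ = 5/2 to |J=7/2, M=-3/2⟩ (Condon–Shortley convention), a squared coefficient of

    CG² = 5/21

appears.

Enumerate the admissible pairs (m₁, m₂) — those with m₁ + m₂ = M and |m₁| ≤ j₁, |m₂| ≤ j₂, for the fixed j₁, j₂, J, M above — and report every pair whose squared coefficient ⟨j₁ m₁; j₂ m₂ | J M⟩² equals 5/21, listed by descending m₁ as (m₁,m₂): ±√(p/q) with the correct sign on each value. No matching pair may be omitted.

(-1,-1/2): −√(5/21)

Admissible pairs with m₁+m₂ = M = -3/2: (-3,3/2), (-2,1/2), (-1,-1/2), (0,-3/2), (1,-5/2)
  (m₁,m₂)=(1,-5/2): CG² = 8/21, CG = +√(8/21)
  (m₁,m₂)=(0,-3/2): CG² = 0/1, CG = 0
  (m₁,m₂)=(-1,-1/2): CG² = 5/21, CG = −√(5/21)   ← matches the target
  (m₁,m₂)=(-2,1/2): CG² = 2/21, CG = +√(2/21)
  (m₁,m₂)=(-3,3/2): CG² = 2/7, CG = +√(2/7)
Pairs with CG² = 5/21: (-1,-1/2): −√(5/21)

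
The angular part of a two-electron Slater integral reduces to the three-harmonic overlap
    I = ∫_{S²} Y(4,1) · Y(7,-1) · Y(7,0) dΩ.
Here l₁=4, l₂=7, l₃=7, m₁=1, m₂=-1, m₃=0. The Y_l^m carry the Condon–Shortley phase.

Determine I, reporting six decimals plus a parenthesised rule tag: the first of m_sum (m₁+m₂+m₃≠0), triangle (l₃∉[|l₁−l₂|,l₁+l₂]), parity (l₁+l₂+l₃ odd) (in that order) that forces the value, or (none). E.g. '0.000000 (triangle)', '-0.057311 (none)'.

-0.037251 (none)

Checks pass: Σm=0; 18 even; l₃=7∈[3,11].
(2·4+1)(2·7+1)(2·7+1) = 2025
Δ: 4! 4! 10! / 19! → 1/58198140
sum: t=0:+1/17418240 t=1:−1/622080 t=2:+1/230400 t=3:−1/622080 t=4:+1/17418240 = 1/806400
3j²(4 7 7; 0 0 0) = Δ·Π!·Σ² = 2268/230945  (sign -1)
sum: t=0:+1/2488320 t=1:−1/345600 t=2:+1/414720 t=3:−1/4354560 = -1/3225600
3j²(4 7 7; 1 -1 0) = Δ·Π!·Σ² = 81/92378  (sign +1)
combine: 4πI² = 2025·2268/230945·81/92378 = 37200870/2133423721
take √, sign -1: I = -0.03725058
No selection rule forces the value: the integral is nonzero (none).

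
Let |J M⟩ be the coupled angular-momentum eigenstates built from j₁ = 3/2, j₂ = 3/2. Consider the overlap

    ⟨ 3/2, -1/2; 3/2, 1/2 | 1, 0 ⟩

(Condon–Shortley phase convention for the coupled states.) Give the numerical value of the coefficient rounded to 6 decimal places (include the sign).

-0.223607  (= −√(1/20))

triangle: 2!*1!*1!/5! = 2/120
(j±m)!: 1!*2!*2!*1!*1!*1! = 4
prefactor² = (2J+1)*Δ*N² = 1/5
  k=1: −1/(1!*1!*1!*1!*0!*0!) = -1
  k=2: +1/(2!*0!*0!*0!*1!*1!) = 1/2
Σ = -1/2  ⇒  CG² = 1/5*(-1/2)² = 1/20
CG = −√(1/20) = -0.223607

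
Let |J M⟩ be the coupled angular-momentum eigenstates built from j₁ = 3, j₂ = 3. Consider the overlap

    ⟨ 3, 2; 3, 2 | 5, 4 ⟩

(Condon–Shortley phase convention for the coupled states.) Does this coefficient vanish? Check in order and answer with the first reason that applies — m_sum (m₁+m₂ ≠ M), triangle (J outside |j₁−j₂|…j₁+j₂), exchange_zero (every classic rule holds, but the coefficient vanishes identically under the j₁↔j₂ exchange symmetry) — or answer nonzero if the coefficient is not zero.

exchange_zero

m-sum: m₁+m₂ = 2+2 = 4, M = 4  ✓
triangle: |j₁−j₂| = 0 ≤ J = 5 ≤ j₁+j₂ = 6  ✓
exchange: j₁=j₂ and m₁=m₂, and (−1)^(j₁+j₂−J) = (−1)^1 = −1 forces ⟨j₁m₁;j₂m₂|JM⟩ = −⟨j₂m₂;j₁m₁|JM⟩ = −⟨j₁m₁;j₂m₂|JM⟩ ⇒ the coefficient vanishes identically
Racah sum check: Σ_k collapses to 0 ⇒ CG = 0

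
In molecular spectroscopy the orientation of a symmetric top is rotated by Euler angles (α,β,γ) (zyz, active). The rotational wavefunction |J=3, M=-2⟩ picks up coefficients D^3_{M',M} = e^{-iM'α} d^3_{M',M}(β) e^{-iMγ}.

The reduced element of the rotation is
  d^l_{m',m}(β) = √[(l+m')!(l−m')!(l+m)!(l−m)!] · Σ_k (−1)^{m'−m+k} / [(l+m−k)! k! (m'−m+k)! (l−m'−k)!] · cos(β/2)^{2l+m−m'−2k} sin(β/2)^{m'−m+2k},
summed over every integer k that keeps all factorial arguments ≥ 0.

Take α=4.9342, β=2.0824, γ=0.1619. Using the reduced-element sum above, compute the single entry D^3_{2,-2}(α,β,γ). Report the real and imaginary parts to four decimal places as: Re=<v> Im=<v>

Re=-0.2926 Im=0.0352

Split into d^3_{2,-2}(β=2.0824) × two z-phases.
c=cos(2.082400/2)=0.505185, s=sin(2.082400/2)=0.863011; N=√[120·1·1·120]=120.000000
Admissible k: 0..1 (factorial args all ≥0)
  k=0: (−1)^4·120.0000/(24)·0.5052^2·0.8630^4 = +0.707842
  k=1: (−1)^5·120.0000/(120)·0.5052^0·0.8630^6 = -0.413141
d^3_{2,-2}(2.0824) = +0.707842 -0.413141 = +0.294701
Attach z-rotation phases: D = e^{-i(2)(4.9342)}·(+0.294701)·e^{-i(-2)(0.1619)} = -0.292588+0.035227i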